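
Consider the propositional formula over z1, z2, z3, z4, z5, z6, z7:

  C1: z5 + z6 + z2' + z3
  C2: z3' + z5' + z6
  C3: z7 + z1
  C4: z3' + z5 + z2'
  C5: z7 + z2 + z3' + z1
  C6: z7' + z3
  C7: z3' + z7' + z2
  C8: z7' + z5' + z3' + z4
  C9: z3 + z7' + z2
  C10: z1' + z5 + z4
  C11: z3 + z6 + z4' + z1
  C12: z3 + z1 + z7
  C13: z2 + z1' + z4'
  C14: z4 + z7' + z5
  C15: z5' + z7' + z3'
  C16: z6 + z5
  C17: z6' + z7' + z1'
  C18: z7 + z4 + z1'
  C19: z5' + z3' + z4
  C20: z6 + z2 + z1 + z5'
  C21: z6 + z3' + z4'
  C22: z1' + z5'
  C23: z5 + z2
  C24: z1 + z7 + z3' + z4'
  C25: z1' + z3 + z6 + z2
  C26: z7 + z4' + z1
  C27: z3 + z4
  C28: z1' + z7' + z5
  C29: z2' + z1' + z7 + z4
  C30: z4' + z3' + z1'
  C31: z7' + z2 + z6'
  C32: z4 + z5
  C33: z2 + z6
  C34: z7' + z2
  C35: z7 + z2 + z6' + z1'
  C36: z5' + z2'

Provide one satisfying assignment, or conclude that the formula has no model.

z1: 1; z2: 1; z3: 0; z4: 1; z5: 0; z6: 1; z7: 0

Suppose z7 = 0.
(z1) alone gives z1 = 1.
(z4) alone gives z4 = 1.
(z2) alone gives z2 = 1.
(z5') alone gives z5 = 0.
(z3') alone gives z3 = 0.
(z6) alone gives z6 = 1.
All clauses are satisfied.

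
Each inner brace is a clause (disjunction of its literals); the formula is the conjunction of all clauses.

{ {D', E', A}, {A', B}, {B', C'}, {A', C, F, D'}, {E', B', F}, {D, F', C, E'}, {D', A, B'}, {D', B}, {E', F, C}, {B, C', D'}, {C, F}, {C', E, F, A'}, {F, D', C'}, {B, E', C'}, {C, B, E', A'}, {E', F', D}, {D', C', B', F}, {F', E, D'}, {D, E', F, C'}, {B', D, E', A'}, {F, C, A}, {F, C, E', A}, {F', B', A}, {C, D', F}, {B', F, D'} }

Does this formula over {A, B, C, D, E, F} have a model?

Case A = 0:
Case D = 0:
Case B = 0:
Case C = 1:
The clause (E') is unit, so E = 0.
All clauses hold; F can take either value.
A satisfying assignment: A=0,  B=0,  C=1,  D=0,  E=0,  F=0.

Satisfiable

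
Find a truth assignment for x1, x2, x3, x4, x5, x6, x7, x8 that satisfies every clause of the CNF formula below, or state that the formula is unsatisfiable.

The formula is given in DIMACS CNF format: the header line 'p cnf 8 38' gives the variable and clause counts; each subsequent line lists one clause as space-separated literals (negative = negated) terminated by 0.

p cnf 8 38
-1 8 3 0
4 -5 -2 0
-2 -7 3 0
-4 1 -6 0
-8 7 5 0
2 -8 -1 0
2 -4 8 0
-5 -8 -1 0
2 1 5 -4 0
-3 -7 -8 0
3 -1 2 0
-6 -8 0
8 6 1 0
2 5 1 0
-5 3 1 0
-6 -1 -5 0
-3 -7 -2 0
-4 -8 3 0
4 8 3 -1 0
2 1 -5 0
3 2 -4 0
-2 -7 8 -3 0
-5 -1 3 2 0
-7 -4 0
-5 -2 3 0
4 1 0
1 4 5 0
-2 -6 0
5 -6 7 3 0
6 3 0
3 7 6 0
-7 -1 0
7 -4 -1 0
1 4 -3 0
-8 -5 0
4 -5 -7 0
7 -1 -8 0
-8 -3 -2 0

x1=True, x2=False, x3=True, x4=False, x5=False, x6=False, x7=False, x8=False

Case x6 = False:
Unit clause (x3) forces x3 = True.
Case x7 = False:
Case x8 = False:
Unit clause (x1) forces x1 = True.
Unit clause (¬x4) forces x4 = False.
Case x5 = False:
All clauses hold; x2 can take either value.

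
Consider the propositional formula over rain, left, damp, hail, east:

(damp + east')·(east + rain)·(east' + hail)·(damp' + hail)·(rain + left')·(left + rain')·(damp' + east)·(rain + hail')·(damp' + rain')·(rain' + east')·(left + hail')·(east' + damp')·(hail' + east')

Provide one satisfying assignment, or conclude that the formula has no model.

Suppose damp = 0.
(east') alone gives east = 0.
(rain) alone gives rain = 1.
(left) alone gives left = 1.
No clause remains; hail is free.

rain ↦ 1,  left ↦ 1,  damp ↦ 0,  hail ↦ 1,  east ↦ 0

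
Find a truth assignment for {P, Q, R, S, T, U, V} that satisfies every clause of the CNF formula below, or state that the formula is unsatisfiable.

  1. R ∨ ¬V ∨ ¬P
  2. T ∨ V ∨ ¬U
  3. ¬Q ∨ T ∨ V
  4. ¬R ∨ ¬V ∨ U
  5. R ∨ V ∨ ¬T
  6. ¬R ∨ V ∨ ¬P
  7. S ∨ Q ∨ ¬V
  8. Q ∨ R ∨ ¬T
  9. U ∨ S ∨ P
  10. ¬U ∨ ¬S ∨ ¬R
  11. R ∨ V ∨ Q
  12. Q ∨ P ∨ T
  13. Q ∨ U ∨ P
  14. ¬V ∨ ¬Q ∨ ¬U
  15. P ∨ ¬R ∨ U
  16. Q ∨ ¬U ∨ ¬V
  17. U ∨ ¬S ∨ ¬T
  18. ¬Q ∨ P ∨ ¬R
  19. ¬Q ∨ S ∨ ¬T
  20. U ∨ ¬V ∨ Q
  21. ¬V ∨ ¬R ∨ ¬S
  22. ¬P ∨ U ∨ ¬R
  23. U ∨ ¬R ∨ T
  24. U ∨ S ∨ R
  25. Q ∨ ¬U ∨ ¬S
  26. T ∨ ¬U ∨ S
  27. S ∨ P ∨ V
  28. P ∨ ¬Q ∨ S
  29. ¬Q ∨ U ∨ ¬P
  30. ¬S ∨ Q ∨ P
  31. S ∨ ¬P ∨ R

P ↦ False,  Q ↦ True,  R ↦ False,  S ↦ True,  T ↦ False,  U ↦ False,  V ↦ True

Try R = False.
Try V = True.
Unit clause (¬P) forces P = False.
Try S = True.
Unit clause (Q) forces Q = True.
Unit clause (¬U) forces U = False.
Unit clause (¬T) forces T = False.
Every clause now holds.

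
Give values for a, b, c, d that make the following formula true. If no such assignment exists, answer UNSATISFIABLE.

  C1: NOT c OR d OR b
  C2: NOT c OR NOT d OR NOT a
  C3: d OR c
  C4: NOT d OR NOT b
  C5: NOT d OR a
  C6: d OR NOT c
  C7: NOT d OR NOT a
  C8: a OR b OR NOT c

UNSATISFIABLE

Branch on d: set d = true.
Unit clause (NOT b) forces b = false.
Unit clause (a) forces a = true.
Now (NOT a) is unsatisfied and unit — conflict.
Backtrack on d: now try d = false.
Unit clause (c) forces c = true.
Now (NOT c) is unsatisfied and unit — conflict.
Either choice for d ends in contradiction.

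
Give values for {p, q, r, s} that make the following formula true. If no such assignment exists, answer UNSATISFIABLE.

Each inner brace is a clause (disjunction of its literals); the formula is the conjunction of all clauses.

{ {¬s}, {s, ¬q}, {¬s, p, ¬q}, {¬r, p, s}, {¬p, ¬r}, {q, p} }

From the singleton clause (¬s), s = False.
From the singleton clause (¬q), q = False.
From the singleton clause (p), p = True.
From the singleton clause (¬r), r = False.
This assignment satisfies each clause.

p=True,  q=False,  r=False,  s=False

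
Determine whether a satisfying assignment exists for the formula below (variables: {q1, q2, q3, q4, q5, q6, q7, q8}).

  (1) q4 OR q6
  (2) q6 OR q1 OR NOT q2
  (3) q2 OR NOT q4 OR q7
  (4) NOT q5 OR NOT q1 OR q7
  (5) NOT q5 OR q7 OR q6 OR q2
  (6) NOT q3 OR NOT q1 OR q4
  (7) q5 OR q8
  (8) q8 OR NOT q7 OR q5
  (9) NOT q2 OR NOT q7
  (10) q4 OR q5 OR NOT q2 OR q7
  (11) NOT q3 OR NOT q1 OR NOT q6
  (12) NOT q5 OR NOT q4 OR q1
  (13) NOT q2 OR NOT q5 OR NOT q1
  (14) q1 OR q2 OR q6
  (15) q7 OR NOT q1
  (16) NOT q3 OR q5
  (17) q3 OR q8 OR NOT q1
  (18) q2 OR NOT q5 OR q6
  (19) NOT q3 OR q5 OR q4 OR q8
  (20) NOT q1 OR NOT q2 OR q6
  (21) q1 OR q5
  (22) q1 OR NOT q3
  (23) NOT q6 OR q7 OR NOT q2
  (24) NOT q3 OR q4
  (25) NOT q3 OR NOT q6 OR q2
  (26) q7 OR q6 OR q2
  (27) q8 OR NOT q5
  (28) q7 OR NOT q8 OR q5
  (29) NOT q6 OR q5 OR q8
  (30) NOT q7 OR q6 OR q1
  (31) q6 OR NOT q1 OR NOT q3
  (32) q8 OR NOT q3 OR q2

Yes, satisfiable

Branch on q4: set q4 = false.
From the singleton clause (q6), q6 = true.
From the singleton clause (NOT q3), q3 = false.
Branch on q5: set q5 = true.
From the singleton clause (q8), q8 = true.
Branch on q1: set q1 = false.
Branch on q2: set q2 = false.
All clauses hold; q7 can take either value.
A satisfying assignment: q1 ↦ false,  q2 ↦ false,  q3 ↦ false,  q4 ↦ false,  q5 ↦ true,  q6 ↦ true,  q7 ↦ true,  q8 ↦ true.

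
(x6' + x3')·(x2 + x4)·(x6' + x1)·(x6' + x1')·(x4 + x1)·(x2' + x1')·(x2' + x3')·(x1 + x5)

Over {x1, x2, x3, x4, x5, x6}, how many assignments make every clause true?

There are 2^6 = 64 truth assignments over (x1, x2, x3, x4, x5, x6).
Split on x3. With x3 = 1, the clauses containing x3 are satisfied and x3' drops from the rest; 3 of the 2^5 = 32 assignments to the other variables satisfy what remains.
With x3 = 0, by the same count on the reduced clause set, 4 assignments work.
Total: 3 + 4 = 7.

7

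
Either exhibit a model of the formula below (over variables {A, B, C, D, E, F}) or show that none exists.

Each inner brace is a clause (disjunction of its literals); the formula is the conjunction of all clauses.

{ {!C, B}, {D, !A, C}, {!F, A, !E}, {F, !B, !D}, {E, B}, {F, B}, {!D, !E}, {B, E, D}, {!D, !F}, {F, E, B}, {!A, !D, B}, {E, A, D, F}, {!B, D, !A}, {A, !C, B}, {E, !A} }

Try C = true.
From the singleton clause (B), B = true.
Try F = false.
From the singleton clause (!D), D = false.
From the singleton clause (!A), A = false.
From the singleton clause (E), E = true.
This assignment satisfies each clause.

A: false, B: true, C: true, D: false, E: true, F: false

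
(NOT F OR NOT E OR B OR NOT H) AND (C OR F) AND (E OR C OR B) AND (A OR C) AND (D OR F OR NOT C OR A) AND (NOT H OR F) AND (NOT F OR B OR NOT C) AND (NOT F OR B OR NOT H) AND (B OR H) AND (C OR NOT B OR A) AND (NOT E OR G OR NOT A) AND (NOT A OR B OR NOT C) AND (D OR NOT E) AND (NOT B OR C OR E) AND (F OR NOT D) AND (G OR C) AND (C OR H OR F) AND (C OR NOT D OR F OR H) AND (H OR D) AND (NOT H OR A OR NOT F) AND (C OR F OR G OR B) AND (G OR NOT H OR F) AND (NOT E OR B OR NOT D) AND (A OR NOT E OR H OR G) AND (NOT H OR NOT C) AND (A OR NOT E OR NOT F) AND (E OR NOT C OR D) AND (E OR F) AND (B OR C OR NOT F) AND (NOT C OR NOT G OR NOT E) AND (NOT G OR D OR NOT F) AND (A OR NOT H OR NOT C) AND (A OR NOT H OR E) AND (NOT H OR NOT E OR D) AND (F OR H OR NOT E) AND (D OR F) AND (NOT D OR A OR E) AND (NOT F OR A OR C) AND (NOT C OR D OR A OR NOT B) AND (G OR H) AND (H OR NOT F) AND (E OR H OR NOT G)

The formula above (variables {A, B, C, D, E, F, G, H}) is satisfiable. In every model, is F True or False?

Suppose F = false.
The clause (C) is unit, so C = true.
The clause (NOT H) is unit, so H = false.
The clause (B) is unit, so B = true.
The clause (NOT D) is unit, so D = false.
That conflicts with the unit clause (D).
So every satisfying assignment has F = True.

True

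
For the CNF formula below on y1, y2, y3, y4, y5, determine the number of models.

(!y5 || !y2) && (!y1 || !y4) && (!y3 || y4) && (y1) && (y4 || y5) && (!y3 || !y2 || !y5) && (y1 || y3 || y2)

There are 2^5 = 32 truth assignments over (y1, y2, y3, y4, y5).
Split on y1. With y1 = true, the clauses containing y1 are satisfied and !y1 drops from the rest; 1 of the 2^4 = 16 assignments to the other variables satisfy what remains.
With y1 = false, by the same count on the reduced clause set, 0 assignments work.
Total: 1 + 0 = 1.

1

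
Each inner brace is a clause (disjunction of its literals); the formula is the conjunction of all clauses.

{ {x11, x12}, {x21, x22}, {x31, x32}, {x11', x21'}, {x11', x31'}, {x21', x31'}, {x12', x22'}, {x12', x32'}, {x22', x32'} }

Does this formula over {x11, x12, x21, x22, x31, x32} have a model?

No, unsatisfiable

Branch on x11: set x11 = 1.
Unit clause (x21') forces x21 = 0.
Unit clause (x22) forces x22 = 1.
Unit clause (x31') forces x31 = 0.
Unit clause (x32) forces x32 = 1.
That conflicts with the unit clause (x32').
That branch fails; take x11 = 0 instead.
Unit clause (x12) forces x12 = 1.
Unit clause (x22') forces x22 = 0.
Unit clause (x21) forces x21 = 1.
Unit clause (x31') forces x31 = 0.
Unit clause (x32) forces x32 = 1.
That conflicts with the unit clause (x32').
Either choice for x11 ends in contradiction.
No assignment satisfies every clause.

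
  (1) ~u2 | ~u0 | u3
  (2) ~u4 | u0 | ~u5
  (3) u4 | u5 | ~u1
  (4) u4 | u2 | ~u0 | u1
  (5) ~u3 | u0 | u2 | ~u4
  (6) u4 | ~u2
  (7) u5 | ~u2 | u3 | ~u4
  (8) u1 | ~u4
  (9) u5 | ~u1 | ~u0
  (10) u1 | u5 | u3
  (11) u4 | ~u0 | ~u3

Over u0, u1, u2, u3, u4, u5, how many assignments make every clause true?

11

There are 2^6 = 64 truth assignments over (u0, u1, u2, u3, u4, u5).
Split on u1. With u1 = 1, the clauses containing u1 are satisfied and ~u1 drops from the rest; 8 of the 2^5 = 32 assignments to the other variables satisfy what remains.
With u1 = 0, by the same count on the reduced clause set, 3 assignments work.
Total: 8 + 3 = 11.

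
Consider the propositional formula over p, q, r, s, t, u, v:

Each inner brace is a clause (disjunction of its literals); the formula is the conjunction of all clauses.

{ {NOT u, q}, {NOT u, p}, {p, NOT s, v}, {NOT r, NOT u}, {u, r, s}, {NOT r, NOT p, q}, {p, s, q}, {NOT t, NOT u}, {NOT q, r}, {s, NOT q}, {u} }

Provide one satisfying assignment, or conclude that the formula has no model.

(u) alone gives u = true.
(q) alone gives q = true.
(p) alone gives p = true.
(NOT r) alone gives r = false.
Now (r) is unsatisfied and unit — conflict.

UNSATISFIABLE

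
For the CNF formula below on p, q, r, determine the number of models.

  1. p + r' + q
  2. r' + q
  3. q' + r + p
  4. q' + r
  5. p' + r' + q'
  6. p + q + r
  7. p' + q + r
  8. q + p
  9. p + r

There are 2^3 = 8 truth assignments over (p, q, r).
Split on q. With q = 1, the clauses containing q are satisfied and q' drops from the rest; 1 of the 2^2 = 4 assignments to the other variables satisfy what remains.
With q = 0, by the same count on the reduced clause set, 0 assignments work.
(One model: p=F, q=T, r=T.)
Total: 1 + 0 = 1.

1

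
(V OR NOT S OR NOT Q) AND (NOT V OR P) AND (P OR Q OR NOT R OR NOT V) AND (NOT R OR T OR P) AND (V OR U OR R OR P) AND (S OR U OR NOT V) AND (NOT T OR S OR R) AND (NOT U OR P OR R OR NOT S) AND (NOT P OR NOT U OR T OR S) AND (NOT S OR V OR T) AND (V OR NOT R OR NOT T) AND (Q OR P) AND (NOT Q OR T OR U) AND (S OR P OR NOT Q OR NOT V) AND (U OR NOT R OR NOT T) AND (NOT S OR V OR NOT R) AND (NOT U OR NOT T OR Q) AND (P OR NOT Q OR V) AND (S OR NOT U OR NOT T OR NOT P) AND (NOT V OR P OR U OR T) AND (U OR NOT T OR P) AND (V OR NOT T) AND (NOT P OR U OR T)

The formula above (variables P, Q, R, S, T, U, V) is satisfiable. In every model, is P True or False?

Suppose P = false.
(NOT V) alone gives V = false.
(Q) alone gives Q = true.
Now (NOT Q) is unsatisfied and unit — conflict.
So every satisfying assignment has P = True.

True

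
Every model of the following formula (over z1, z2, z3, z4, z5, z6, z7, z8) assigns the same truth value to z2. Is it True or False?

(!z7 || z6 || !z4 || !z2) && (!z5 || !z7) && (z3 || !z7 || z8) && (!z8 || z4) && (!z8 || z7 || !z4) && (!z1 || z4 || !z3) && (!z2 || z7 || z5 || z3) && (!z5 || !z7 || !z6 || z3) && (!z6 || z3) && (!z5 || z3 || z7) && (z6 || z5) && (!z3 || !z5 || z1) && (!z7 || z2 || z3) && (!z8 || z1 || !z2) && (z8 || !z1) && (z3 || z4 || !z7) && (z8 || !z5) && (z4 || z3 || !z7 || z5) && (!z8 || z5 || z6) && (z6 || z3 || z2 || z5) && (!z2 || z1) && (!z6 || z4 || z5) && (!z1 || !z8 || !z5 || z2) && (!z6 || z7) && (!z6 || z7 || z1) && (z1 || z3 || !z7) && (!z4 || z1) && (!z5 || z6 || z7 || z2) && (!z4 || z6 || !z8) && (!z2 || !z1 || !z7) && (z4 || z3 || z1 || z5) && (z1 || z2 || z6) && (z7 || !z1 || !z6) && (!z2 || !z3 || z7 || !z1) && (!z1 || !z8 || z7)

Suppose z2 = true.
From the singleton clause (z1), z1 = true.
From the singleton clause (z8), z8 = true.
From the singleton clause (z4), z4 = true.
From the singleton clause (z7), z7 = true.
But (!z7) is also a unit clause — contradiction.
So every satisfying assignment has z2 = False.

False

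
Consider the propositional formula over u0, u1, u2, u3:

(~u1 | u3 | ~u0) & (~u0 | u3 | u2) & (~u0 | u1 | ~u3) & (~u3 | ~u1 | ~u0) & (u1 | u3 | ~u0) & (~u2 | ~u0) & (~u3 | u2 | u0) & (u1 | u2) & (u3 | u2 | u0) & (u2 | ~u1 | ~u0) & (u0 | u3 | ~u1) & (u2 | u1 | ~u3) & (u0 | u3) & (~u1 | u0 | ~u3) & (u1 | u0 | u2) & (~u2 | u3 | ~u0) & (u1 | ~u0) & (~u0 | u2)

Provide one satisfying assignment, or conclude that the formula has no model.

Case u2 = 1:
Unit clause (~u0) forces u0 = 0.
Unit clause (u3) forces u3 = 1.
Unit clause (~u1) forces u1 = 0.
This assignment satisfies each clause.

u0: 0, u1: 0, u2: 1, u3: 1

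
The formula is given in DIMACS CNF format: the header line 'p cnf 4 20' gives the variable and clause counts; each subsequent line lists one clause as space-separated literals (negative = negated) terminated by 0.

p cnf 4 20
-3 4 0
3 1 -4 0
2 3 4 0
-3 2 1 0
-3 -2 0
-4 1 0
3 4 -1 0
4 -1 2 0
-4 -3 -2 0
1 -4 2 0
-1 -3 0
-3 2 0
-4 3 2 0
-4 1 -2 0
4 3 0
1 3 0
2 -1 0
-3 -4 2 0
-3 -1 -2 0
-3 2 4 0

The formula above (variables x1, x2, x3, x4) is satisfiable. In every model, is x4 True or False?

Suppose x4 = False.
Unit clause (¬x3) forces x3 = False.
Now (x3) is unsatisfied and unit — conflict.
So every satisfying assignment has x4 = True.

True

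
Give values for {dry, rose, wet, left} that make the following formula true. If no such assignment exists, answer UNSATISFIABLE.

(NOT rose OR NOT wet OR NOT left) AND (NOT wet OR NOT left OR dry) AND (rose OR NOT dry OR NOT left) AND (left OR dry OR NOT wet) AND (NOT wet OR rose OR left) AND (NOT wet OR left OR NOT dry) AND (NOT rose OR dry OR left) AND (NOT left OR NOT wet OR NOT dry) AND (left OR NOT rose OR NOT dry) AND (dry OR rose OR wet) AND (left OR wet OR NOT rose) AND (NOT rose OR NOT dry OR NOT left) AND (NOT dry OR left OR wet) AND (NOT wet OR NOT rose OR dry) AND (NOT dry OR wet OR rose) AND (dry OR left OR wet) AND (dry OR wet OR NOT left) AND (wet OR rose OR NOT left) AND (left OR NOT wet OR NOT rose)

UNSATISFIABLE

Branch on rose: set rose = false.
Branch on dry: set dry = false.
From the singleton clause (wet), wet = true.
From the singleton clause (NOT left), left = false.
But (left) is also a unit clause — contradiction.
Backtrack on dry: now try dry = true.
From the singleton clause (NOT left), left = false.
From the singleton clause (NOT wet), wet = false.
But (wet) is also a unit clause — contradiction.
Either choice for dry ends in contradiction.
Backtrack on rose: now try rose = true.
Branch on wet: set wet = false.
From the singleton clause (left), left = true.
From the singleton clause (NOT dry), dry = false.
But (dry) is also a unit clause — contradiction.
Backtrack on wet: now try wet = true.
From the singleton clause (NOT left), left = false.
But (left) is also a unit clause — contradiction.
Either choice for wet ends in contradiction.
Either choice for rose ends in contradiction.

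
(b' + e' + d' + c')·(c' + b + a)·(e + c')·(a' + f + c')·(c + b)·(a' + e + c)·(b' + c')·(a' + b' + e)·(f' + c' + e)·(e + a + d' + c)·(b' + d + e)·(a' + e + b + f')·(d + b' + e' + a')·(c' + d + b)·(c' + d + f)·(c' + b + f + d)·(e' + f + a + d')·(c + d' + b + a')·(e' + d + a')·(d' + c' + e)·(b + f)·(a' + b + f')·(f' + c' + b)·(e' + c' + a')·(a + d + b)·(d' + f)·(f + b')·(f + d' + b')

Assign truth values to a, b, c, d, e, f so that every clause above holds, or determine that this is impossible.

a: 0, b: 1, c: 0, d: 1, e: 1, f: 1

Try e = 1.
Try c = 0.
(b) alone gives b = 1.
(f) alone gives f = 1.
Try d = 1.
Every clause is now satisfied; a is unconstrained.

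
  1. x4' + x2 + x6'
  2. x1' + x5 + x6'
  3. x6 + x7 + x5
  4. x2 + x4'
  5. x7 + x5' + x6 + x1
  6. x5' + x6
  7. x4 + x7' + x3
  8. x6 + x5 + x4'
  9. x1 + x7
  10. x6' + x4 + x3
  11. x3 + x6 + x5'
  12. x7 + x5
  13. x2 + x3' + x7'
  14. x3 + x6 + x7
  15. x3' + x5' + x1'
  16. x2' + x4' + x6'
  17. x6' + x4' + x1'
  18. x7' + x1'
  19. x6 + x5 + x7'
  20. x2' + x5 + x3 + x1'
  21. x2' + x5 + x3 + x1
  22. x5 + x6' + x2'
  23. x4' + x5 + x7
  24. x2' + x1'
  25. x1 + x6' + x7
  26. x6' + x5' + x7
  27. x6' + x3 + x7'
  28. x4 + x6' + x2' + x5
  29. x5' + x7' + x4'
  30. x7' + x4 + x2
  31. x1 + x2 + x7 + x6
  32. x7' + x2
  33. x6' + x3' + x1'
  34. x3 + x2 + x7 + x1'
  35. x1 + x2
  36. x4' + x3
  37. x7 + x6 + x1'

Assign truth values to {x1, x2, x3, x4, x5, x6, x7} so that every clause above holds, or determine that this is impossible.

x1 ↦ 0, x2 ↦ 1, x3 ↦ 1, x4 ↦ 0, x5 ↦ 1, x6 ↦ 1, x7 ↦ 1

Try x2 = 1.
The clause (x1') is unit, so x1 = 0.
The clause (x7) is unit, so x7 = 1.
Try x5 = 1.
The clause (x6) is unit, so x6 = 1.
The clause (x4') is unit, so x4 = 0.
The clause (x3) is unit, so x3 = 1.
This assignment satisfies each clause.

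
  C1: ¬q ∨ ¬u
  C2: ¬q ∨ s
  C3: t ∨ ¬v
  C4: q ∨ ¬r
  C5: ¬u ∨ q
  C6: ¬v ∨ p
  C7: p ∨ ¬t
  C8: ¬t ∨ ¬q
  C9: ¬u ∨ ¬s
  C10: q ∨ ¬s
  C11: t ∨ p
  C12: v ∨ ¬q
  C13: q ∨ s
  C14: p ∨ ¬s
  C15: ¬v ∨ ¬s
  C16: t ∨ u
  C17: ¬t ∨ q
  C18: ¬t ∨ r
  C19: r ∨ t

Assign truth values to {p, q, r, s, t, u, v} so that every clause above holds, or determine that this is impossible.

UNSATISFIABLE

Branch on q: set q = False.
(¬r) alone gives r = False.
(¬u) alone gives u = False.
(¬s) alone gives s = False.
That conflicts with the unit clause (s).
Undo q and try q = True.
(¬u) alone gives u = False.
(s) alone gives s = True.
(¬t) alone gives t = False.
That conflicts with the unit clause (t).
Both values of q lead to a conflict.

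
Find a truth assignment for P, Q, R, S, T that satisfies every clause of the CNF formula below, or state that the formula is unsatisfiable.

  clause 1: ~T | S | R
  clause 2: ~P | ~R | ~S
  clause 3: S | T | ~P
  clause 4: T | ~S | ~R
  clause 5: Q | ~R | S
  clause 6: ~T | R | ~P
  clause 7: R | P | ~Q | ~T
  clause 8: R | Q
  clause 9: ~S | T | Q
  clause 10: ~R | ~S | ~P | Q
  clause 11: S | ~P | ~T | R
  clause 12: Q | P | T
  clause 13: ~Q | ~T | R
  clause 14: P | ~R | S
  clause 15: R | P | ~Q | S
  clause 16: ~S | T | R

P ↦ 1,  Q ↦ 1,  R ↦ 1,  S ↦ 0,  T ↦ 1

Branch on R: set R = 1.
Branch on P: set P = 1.
The clause (~S) is unit, so S = 0.
The clause (T) is unit, so T = 1.
The clause (Q) is unit, so Q = 1.
This assignment satisfies each clause.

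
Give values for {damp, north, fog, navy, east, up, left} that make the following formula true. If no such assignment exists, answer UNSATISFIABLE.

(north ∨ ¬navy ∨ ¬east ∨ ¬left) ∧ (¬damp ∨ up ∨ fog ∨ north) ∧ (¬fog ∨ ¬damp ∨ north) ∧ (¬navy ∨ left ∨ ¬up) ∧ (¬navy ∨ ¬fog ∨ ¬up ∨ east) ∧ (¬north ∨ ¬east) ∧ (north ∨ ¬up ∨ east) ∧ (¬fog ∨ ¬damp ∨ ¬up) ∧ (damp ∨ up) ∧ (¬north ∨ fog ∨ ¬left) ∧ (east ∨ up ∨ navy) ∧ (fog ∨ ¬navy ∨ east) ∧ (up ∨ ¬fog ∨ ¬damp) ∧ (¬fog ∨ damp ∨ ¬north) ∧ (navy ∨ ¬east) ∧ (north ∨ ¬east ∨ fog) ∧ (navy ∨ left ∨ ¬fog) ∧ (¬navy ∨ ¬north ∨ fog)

Try north = True.
(¬east) alone gives east = False.
Try damp = True.
Try fog = False.
(¬left) alone gives left = False.
(¬navy) alone gives navy = False.
(up) alone gives up = True.
This assignment satisfies each clause.

damp: True,  north: True,  fog: False,  navy: False,  east: False,  up: True,  left: False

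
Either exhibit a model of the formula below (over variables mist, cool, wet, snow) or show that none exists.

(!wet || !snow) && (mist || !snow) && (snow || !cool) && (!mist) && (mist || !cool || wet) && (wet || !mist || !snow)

The clause (!mist) is unit, so mist = false.
The clause (!snow) is unit, so snow = false.
The clause (!cool) is unit, so cool = false.
No clause remains; wet is free.

mist: false,  cool: false,  wet: true,  snow: false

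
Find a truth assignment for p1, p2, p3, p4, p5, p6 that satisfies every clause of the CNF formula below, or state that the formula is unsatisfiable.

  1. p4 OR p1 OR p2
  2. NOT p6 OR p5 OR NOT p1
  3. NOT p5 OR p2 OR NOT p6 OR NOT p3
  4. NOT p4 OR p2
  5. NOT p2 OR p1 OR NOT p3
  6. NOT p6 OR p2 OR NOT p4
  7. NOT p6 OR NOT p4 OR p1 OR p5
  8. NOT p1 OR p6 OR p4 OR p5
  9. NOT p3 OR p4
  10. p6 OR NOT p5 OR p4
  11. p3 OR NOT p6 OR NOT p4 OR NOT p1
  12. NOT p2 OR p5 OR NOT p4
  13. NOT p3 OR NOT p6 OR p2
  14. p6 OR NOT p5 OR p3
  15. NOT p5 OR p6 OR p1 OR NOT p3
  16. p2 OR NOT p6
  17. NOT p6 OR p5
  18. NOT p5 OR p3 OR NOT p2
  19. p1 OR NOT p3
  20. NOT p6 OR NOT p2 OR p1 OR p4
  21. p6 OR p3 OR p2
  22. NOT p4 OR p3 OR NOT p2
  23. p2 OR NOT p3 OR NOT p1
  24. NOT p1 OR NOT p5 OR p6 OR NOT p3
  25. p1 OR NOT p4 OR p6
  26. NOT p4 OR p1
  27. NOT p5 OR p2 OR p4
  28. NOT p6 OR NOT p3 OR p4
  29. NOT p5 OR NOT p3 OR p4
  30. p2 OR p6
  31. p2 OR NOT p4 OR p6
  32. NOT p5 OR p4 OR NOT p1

Try p4 = false.
The clause (NOT p3) is unit, so p3 = false.
Try p1 = false.
The clause (p2) is unit, so p2 = true.
The clause (NOT p5) is unit, so p5 = false.
The clause (NOT p6) is unit, so p6 = false.
Every clause now holds.

p1: false; p2: true; p3: false; p4: false; p5: false; p6: false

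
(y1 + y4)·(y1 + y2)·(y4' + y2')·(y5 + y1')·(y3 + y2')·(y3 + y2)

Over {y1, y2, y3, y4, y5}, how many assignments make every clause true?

There are 2^5 = 32 truth assignments over (y1, y2, y3, y4, y5).
Split on y1. With y1 = 1, the clauses containing y1 are satisfied and y1' drops from the rest; 3 of the 2^4 = 16 assignments to the other variables satisfy what remains.
With y1 = 0, by the same count on the reduced clause set, 0 assignments work.
(One model: y1=T, y2=F, y3=T, y4=F, y5=T.)
Total: 3 + 0 = 3.

3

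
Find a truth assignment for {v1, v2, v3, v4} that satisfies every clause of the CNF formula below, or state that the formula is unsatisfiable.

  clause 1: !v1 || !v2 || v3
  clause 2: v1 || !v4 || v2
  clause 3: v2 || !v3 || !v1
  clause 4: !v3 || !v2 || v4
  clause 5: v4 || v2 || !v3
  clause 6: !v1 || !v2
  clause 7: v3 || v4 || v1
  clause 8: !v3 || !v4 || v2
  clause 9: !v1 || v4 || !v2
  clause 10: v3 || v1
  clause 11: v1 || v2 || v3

Branch on v1: set v1 = false.
Unit clause (v3) forces v3 = true.
Branch on v4: set v4 = true.
Unit clause (v2) forces v2 = true.
Every clause now holds.

v1: false,  v2: true,  v3: true,  v4: true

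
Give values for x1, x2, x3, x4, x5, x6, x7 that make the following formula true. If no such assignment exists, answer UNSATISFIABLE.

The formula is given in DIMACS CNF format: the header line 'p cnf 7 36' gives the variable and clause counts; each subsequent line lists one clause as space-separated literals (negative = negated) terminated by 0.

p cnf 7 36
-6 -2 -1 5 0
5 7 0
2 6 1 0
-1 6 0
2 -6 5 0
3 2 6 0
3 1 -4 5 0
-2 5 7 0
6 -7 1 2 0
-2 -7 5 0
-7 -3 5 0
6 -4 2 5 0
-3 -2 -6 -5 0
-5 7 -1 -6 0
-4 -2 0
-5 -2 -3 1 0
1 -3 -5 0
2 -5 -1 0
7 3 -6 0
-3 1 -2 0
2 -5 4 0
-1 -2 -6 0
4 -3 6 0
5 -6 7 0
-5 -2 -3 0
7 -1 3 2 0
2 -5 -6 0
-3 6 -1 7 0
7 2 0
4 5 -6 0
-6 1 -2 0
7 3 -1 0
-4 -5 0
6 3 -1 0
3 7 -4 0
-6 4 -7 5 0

x1=False, x2=True, x3=False, x4=False, x5=True, x6=False, x7=True

Case x5 = True:
The clause (¬x4) is unit, so x4 = False.
The clause (x2) is unit, so x2 = True.
The clause (¬x3) is unit, so x3 = False.
Case x1 = False:
The clause (¬x6) is unit, so x6 = False.
No clause remains; x7 is free.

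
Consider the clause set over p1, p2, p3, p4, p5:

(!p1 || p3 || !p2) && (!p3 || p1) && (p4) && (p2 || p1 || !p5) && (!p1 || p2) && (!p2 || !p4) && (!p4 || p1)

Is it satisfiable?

The clause (p4) is unit, so p4 = true.
The clause (!p2) is unit, so p2 = false.
The clause (!p1) is unit, so p1 = false.
But (p1) is also a unit clause — contradiction.
No assignment satisfies every clause.

Unsatisfiable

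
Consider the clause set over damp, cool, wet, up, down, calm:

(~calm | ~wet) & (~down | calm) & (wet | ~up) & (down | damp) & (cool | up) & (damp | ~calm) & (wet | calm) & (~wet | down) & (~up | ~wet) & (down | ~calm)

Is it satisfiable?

Case calm = 1:
(~wet) alone gives wet = 0.
(~up) alone gives up = 0.
(cool) alone gives cool = 1.
(damp) alone gives damp = 1.
(down) alone gives down = 1.
This assignment satisfies each clause.
A satisfying assignment: damp ↦ 1, cool ↦ 1, wet ↦ 0, up ↦ 0, down ↦ 1, calm ↦ 1.

Satisfiable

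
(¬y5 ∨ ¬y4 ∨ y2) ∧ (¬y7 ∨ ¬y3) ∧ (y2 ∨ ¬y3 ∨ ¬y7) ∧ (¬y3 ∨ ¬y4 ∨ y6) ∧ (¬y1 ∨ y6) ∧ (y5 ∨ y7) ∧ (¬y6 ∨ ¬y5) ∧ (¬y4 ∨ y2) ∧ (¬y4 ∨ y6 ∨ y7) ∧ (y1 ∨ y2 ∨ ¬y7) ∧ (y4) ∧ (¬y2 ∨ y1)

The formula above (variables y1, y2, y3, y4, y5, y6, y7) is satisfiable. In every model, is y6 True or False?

Suppose y6 = False.
From the singleton clause (¬y1), y1 = False.
From the singleton clause (y4), y4 = True.
From the singleton clause (¬y3), y3 = False.
From the singleton clause (y2), y2 = True.
That conflicts with the unit clause (¬y2).
So every satisfying assignment has y6 = True.

True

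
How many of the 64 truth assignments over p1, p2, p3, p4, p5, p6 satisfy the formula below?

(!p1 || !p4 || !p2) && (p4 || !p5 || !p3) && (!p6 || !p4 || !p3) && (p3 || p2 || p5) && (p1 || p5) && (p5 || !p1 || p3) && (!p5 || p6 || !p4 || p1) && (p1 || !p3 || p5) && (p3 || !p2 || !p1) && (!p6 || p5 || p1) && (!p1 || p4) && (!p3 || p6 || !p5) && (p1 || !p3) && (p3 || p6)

There are 2^6 = 64 truth assignments over (p1, p2, p3, p4, p5, p6).
Split on p2. With p2 = true, the clauses containing p2 are satisfied and !p2 drops from the rest; 2 of the 2^5 = 32 assignments to the other variables satisfy what remains.
With p2 = false, by the same count on the reduced clause set, 4 assignments work.
(One model: p1=F, p2=F, p3=F, p4=F, p5=T, p6=T.)
Total: 2 + 4 = 6.

6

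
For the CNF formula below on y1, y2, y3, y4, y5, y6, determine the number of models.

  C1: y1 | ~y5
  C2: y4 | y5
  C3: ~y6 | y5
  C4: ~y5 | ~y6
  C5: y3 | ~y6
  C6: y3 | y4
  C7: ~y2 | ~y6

14

There are 2^6 = 64 truth assignments over (y1, y2, y3, y4, y5, y6).
Split on y4. With y4 = 1, the clauses containing y4 are satisfied and ~y4 drops from the rest; 12 of the 2^5 = 32 assignments to the other variables satisfy what remains.
With y4 = 0, by the same count on the reduced clause set, 2 assignments work.
(One model: y1=F, y2=F, y3=F, y4=T, y5=F, y6=F.)
Total: 12 + 2 = 14.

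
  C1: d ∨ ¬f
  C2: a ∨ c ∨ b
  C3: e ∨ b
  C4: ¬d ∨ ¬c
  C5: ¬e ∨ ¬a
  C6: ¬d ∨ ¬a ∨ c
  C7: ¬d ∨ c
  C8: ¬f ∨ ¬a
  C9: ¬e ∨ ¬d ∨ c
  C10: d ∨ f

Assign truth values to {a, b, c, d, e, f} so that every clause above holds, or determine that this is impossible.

Suppose d = True.
The clause (¬c) is unit, so c = False.
Now (c) is unsatisfied and unit — conflict.
Backtrack on d: now try d = False.
The clause (¬f) is unit, so f = False.
Now (f) is unsatisfied and unit — conflict.
Neither d = True nor d = False works.

UNSATISFIABLE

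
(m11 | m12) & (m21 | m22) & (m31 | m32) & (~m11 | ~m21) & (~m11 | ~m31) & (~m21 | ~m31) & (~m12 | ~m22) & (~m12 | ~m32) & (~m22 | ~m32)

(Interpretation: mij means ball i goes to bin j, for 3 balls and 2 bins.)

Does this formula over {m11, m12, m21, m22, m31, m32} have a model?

Suppose m11 = 1.
From the singleton clause (~m21), m21 = 0.
From the singleton clause (m22), m22 = 1.
From the singleton clause (~m31), m31 = 0.
From the singleton clause (m32), m32 = 1.
That conflicts with the unit clause (~m32).
That branch fails; take m11 = 0 instead.
From the singleton clause (m12), m12 = 1.
From the singleton clause (~m22), m22 = 0.
From the singleton clause (m21), m21 = 1.
From the singleton clause (~m31), m31 = 0.
From the singleton clause (m32), m32 = 1.
That conflicts with the unit clause (~m32).
Neither m11 = 1 nor m11 = 0 works.
No assignment satisfies every clause.

Unsatisfiable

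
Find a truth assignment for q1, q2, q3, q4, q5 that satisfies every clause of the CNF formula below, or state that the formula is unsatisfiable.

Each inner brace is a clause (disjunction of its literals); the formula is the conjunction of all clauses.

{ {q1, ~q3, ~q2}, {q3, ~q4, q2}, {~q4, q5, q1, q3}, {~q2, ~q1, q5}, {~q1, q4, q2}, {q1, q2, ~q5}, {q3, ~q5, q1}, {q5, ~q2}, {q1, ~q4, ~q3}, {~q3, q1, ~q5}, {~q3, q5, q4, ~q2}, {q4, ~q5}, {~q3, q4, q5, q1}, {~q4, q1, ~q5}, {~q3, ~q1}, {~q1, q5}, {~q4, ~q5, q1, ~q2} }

Suppose q5 = 1.
The clause (q4) is unit, so q4 = 1.
The clause (q1) is unit, so q1 = 1.
The clause (~q3) is unit, so q3 = 0.
The clause (q2) is unit, so q2 = 1.
All clauses are satisfied.

q1 ↦ 1,  q2 ↦ 1,  q3 ↦ 0,  q4 ↦ 1,  q5 ↦ 1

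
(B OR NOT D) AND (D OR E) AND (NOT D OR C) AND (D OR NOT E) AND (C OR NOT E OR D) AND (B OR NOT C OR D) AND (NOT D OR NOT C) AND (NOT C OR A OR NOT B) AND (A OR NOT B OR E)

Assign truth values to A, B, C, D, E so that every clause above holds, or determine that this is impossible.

UNSATISFIABLE

Branch on B: set B = true.
Branch on D: set D = true.
Unit clause (C) forces C = true.
But (NOT C) is also a unit clause — contradiction.
Backtrack on D: now try D = false.
Unit clause (E) forces E = true.
But (NOT E) is also a unit clause — contradiction.
Neither D = true nor D = false works.
Backtrack on B: now try B = false.
Unit clause (NOT D) forces D = false.
Unit clause (E) forces E = true.
But (NOT E) is also a unit clause — contradiction.
Neither B = true nor B = false works.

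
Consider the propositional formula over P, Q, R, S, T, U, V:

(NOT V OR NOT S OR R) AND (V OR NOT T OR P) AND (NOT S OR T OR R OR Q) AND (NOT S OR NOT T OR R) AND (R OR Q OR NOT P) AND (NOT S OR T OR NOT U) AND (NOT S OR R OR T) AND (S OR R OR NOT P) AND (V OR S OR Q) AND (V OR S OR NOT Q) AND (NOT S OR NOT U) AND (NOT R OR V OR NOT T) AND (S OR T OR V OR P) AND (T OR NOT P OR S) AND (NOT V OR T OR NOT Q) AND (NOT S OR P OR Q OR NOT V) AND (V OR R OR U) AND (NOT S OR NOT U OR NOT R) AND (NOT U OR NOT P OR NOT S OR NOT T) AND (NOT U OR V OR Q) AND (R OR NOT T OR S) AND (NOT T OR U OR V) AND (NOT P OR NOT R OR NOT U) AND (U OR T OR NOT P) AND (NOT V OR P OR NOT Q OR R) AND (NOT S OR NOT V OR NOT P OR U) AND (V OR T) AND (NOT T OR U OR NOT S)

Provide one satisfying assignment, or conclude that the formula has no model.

P=true,  Q=false,  R=true,  S=false,  T=true,  U=false,  V=true

Try S = false.
Try R = true.
Try V = true.
Try T = true.
Try P = true.
The clause (NOT U) is unit, so U = false.
All clauses hold; Q can take either value.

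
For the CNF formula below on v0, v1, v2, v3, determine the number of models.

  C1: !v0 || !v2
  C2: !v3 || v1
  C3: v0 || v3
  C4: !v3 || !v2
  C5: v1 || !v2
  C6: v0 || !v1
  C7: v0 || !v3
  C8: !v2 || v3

3

There are 2^4 = 16 truth assignments over (v0, v1, v2, v3).
Check each against the 8 clauses (columns in the order v0, v1, v2, v3):
  F F F F  ✗ fails (v0 || v3)
  F F F T  ✗ fails (!v3 || v1)
  F F T F  ✗ fails (v0 || v3)
  F F T T  ✗ fails (!v3 || v1)
  F T F F  ✗ fails (v0 || v3)
  F T F T  ✗ fails (v0 || !v1)
  F T T F  ✗ fails (v0 || v3)
  F T T T  ✗ fails (!v3 || !v2)
  T F F F  ✓ satisfies all
  T F F T  ✗ fails (!v3 || v1)
  T F T F  ✗ fails (!v0 || !v2)
  T F T T  ✗ fails (!v0 || !v2)
  T T F F  ✓ satisfies all
  T T F T  ✓ satisfies all
  T T T F  ✗ fails (!v0 || !v2)
  T T T T  ✗ fails (!v0 || !v2)
3 of the 16 rows are models.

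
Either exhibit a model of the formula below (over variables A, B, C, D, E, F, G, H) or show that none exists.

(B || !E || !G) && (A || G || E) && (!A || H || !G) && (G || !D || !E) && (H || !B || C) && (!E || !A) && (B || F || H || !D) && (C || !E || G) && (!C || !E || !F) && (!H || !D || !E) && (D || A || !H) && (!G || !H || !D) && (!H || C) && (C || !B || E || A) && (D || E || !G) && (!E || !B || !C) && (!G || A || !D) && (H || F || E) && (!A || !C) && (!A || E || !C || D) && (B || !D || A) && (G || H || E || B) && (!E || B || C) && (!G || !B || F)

A: false,  B: false,  C: true,  D: false,  E: true,  F: false,  G: false,  H: false

Try E = true.
(!A) alone gives A = false.
Try B = false.
(!G) alone gives G = false.
(!D) alone gives D = false.
(C) alone gives C = true.
(!F) alone gives F = false.
(!H) alone gives H = false.
All clauses are satisfied.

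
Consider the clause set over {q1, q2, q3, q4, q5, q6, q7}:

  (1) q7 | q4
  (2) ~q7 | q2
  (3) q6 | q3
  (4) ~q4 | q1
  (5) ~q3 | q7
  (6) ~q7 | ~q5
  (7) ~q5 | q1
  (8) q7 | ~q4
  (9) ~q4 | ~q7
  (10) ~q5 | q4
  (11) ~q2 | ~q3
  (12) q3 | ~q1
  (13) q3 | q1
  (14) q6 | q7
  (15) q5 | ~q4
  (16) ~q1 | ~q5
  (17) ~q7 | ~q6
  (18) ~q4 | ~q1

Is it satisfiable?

No

Suppose q7 = 1.
The clause (q2) is unit, so q2 = 1.
The clause (~q5) is unit, so q5 = 0.
The clause (~q4) is unit, so q4 = 0.
The clause (~q3) is unit, so q3 = 0.
The clause (q6) is unit, so q6 = 1.
That conflicts with the unit clause (~q6).
So q7 must be the other value — set q7 = 0.
The clause (q4) is unit, so q4 = 1.
That conflicts with the unit clause (~q4).
Both values of q7 lead to a conflict.
No assignment satisfies every clause.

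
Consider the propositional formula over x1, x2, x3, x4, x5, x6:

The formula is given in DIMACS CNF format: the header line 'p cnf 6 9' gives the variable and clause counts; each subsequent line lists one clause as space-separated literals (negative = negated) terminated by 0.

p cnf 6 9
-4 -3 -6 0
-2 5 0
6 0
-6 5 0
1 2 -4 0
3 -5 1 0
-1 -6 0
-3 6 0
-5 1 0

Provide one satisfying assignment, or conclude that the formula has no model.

From the singleton clause (x6), x6 = True.
From the singleton clause (x5), x5 = True.
From the singleton clause (¬x1), x1 = False.
But (x1) is also a unit clause — contradiction.

UNSATISFIABLE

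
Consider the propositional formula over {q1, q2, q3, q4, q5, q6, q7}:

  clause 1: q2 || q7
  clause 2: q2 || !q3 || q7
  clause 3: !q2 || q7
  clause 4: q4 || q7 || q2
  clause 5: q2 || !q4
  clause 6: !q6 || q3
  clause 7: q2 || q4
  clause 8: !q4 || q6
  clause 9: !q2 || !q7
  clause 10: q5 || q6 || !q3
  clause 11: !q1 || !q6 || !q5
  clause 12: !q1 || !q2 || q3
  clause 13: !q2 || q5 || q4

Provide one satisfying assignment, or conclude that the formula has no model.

Branch on q2: set q2 = true.
The clause (q7) is unit, so q7 = true.
Now (!q7) is unsatisfied and unit — conflict.
So q2 must be the other value — set q2 = false.
The clause (q7) is unit, so q7 = true.
The clause (!q4) is unit, so q4 = false.
Now (q4) is unsatisfied and unit — conflict.
Neither q2 = true nor q2 = false works.

UNSATISFIABLE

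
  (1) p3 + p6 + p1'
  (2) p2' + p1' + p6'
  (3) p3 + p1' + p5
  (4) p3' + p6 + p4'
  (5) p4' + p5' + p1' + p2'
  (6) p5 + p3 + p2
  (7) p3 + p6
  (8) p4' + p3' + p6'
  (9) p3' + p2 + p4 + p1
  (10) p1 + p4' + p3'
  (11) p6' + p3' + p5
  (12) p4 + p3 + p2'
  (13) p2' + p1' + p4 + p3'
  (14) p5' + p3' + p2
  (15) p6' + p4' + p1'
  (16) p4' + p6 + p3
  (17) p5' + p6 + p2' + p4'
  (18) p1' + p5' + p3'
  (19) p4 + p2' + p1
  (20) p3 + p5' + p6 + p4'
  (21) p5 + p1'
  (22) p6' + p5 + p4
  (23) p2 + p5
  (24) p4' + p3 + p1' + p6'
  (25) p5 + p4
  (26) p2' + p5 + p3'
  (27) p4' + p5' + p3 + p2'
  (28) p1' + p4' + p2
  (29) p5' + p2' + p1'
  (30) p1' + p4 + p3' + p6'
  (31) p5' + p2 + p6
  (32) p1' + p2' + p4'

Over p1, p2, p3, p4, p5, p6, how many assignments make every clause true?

4

There are 2^6 = 64 truth assignments over (p1, p2, p3, p4, p5, p6).
Split on p5. With p5 = 1, the clauses containing p5 are satisfied and p5' drops from the rest; 3 of the 2^5 = 32 assignments to the other variables satisfy what remains.
With p5 = 0, by the same count on the reduced clause set, 1 assignment works.
Total: 3 + 1 = 4.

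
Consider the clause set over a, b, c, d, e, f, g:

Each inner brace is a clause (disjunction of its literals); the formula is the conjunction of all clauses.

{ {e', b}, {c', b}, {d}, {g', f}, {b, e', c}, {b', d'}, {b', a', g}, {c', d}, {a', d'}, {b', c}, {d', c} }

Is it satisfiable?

(d) alone gives d = 1.
(b') alone gives b = 0.
(e') alone gives e = 0.
(c') alone gives c = 0.
Now (c) is unsatisfied and unit — conflict.
No assignment satisfies every clause.

Unsatisfiable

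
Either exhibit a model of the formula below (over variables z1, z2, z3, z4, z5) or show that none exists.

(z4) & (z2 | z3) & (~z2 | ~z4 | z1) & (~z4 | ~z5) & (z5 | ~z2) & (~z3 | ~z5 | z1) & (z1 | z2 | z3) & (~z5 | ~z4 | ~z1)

z1=1; z2=0; z3=1; z4=1; z5=0

Unit clause (z4) forces z4 = 1.
Unit clause (~z5) forces z5 = 0.
Unit clause (~z2) forces z2 = 0.
Unit clause (z3) forces z3 = 1.
No clause remains; z1 is free.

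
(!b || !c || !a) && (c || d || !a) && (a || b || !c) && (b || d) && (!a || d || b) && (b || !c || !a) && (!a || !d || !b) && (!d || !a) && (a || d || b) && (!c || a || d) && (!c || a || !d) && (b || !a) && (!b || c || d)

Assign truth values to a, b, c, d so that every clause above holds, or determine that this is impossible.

a ↦ false, b ↦ true, c ↦ false, d ↦ true

Branch on b: set b = true.
Branch on c: set c = false.
(d) alone gives d = true.
(!a) alone gives a = false.
This assignment satisfies each clause.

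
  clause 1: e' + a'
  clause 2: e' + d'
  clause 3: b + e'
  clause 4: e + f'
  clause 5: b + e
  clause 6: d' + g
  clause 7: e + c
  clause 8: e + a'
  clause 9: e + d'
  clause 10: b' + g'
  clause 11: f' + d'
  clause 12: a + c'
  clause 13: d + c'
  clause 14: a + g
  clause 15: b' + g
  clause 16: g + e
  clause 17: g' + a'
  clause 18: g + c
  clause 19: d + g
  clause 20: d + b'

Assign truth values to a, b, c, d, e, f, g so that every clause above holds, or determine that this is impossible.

UNSATISFIABLE

Suppose e = 0.
Unit clause (f') forces f = 0.
Unit clause (b) forces b = 1.
Unit clause (c) forces c = 1.
Unit clause (a') forces a = 0.
That conflicts with the unit clause (a).
Undo e and try e = 1.
Unit clause (a') forces a = 0.
Unit clause (d') forces d = 0.
Unit clause (b) forces b = 1.
That conflicts with the unit clause (b').
Neither e = 1 nor e = 0 works.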